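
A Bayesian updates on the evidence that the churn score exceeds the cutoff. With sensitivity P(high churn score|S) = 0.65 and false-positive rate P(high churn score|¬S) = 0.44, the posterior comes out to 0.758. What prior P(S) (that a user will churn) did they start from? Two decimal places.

In odds form, posterior odds = prior odds × likelihood ratio, so prior odds = posterior odds ÷ LR.
Posterior odds = 0.758/(1−0.758) = 3.1322. LR = 0.65/0.44 = 1.4773.
Prior odds = 3.1322/1.4773 = 2.1202, so P(S) = 2.1202/(1+2.1202) ≈ 0.68.

P(S) = 0.68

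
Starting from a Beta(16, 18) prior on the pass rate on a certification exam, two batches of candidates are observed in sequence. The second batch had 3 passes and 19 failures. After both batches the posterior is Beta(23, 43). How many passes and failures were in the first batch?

Because Beta–binomial updating is additive in the counts, the combined data contributed (α_post−α_prior, β_post−β_prior) successes and failures.
Total across both batches: 23−16=7 passes, 43−18=25 failures.
Subtract the second batch: 7−3=4 passes and 25−19=6 failures.

4 passes and 6 failures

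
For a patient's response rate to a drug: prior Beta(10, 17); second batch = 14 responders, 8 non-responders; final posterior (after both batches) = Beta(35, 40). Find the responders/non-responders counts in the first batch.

Sequential conjugate updates are equivalent to a single update on the pooled data, so total successes = posterior α − prior α and total failures = posterior β − prior β.
Total across both batches: 35−10=25 responders, 40−17=23 non-responders.
Subtract the second batch: 25−14=11 responders and 23−8=15 non-responders.

11 responders and 15 non-responders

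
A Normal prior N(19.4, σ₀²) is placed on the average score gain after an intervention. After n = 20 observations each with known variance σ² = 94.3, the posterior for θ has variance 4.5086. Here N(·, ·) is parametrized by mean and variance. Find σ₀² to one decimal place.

σ₀² = 103.0

For the Normal–Normal model with known σ², precisions add: τ_n = τ₀ + n/σ².
So 1/σ₀² = 1/4.5086 − 20/94.3 = 0.221798 − 0.212089 = 0.009709.
Hence σ₀² = 1/0.009709 ≈ 103.0.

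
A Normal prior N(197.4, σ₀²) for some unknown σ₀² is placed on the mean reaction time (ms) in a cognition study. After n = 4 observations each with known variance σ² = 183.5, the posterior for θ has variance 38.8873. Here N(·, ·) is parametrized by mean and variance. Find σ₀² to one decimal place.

For the Normal–Normal model with known σ², precisions add: τ_n = τ₀ + n/σ².
So 1/σ₀² = 1/38.8873 − 4/183.5 = 0.025715 − 0.021798 = 0.003917.
Hence σ₀² = 1/0.003917 ≈ 255.3.

σ₀² = 255.3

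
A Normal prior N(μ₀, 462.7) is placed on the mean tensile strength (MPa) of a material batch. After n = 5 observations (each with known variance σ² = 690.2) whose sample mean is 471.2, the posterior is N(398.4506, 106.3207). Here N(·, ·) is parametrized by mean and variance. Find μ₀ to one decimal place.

μ₀ = 154.6

The posterior mean is a precision-weighted average: μ_n = (τ₀μ₀ + τ_data·x̄)/(τ₀+τ_data), with τ₀=1/σ₀² and τ_data=n/σ².
Here τ₀ = 1/462.7 = 0.002161 and τ_data = 5/690.2 = 0.007244, so τ_n = 0.009405.
Rearranging for μ₀: μ₀ = (μ_n·τ_n − τ_data·x̄)/τ₀ = (398.4506·0.009405 − 0.007244·471.2) / 0.002161 = 0.334055/0.002161 ≈ 154.6.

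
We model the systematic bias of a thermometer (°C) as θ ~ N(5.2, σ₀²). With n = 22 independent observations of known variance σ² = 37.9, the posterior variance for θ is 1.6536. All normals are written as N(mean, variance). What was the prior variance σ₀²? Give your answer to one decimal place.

σ₀² = 41.2

Posterior precision equals prior precision plus data precision: 1/σ_n² = 1/σ₀² + n/σ².
So 1/σ₀² = 1/1.6536 − 22/37.9 = 0.604741 − 0.580475 = 0.024266.
Hence σ₀² = 1/0.024266 ≈ 41.2.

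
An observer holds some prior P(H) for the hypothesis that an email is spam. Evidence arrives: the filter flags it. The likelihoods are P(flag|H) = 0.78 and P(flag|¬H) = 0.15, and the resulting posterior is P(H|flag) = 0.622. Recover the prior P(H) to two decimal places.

Bayes' rule in odds form gives O(H|E) = O(H)·[P(E|H)/P(E|¬H)], hence O(H) = O(H|E)/LR.
Posterior odds = 0.622/(1−0.622) = 1.6455. LR = 0.78/0.15 = 5.2000.
Prior odds = 1.6455/5.2000 = 0.3164, so P(H) = 0.3164/(1+0.3164) ≈ 0.24.

P(H) = 0.24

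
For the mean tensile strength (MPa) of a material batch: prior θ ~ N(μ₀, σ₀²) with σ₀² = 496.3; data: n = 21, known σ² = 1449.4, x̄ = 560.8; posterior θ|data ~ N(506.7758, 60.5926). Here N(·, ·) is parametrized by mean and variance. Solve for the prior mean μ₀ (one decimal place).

μ₀ = 118.3

The posterior mean is a precision-weighted average: μ_n = (τ₀μ₀ + τ_data·x̄)/(τ₀+τ_data), with τ₀=1/σ₀² and τ_data=n/σ².
Here τ₀ = 1/496.3 = 0.002015 and τ_data = 21/1449.4 = 0.014489, so τ_n = 0.016504.
Rearranging for μ₀: μ₀ = (μ_n·τ_n − τ_data·x̄)/τ₀ = (506.7758·0.016504 − 0.014489·560.8) / 0.002015 = 0.238397/0.002015 ≈ 118.3.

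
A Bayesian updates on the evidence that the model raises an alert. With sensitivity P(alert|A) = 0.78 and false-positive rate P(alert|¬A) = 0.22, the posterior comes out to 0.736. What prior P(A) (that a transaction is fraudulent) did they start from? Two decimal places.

Bayes' rule in odds form gives O(A|E) = O(A)·[P(E|A)/P(E|¬A)], hence O(A) = O(A|E)/LR.
Posterior odds = 0.736/(1−0.736) = 2.7879. LR = 0.78/0.22 = 3.5455.
Prior odds = 2.7879/3.5455 = 0.7863, so P(A) = 0.7863/(1+0.7863) ≈ 0.44.

P(A) = 0.44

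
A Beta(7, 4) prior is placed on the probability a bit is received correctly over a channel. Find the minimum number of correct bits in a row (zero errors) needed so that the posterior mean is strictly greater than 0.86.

k = 18

After k correct bits and 0 errors the posterior is Beta(7+k, 4), with mean (7+k)/(7+4+k).
Set (7+k)/(11+k) > 0.86 and solve: k > (0.86·11 − 7)/(1 − 0.86) = 17.571.
The smallest integer exceeding 17.571 is 18, and checking k=18: (25)/(29) = 0.8621 > 0.86.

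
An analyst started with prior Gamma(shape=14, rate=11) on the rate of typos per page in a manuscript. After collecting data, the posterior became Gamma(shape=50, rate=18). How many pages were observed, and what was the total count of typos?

A Gamma(α, β) prior (rate parametrization) on a Poisson rate with n observations summing to S gives posterior Gamma(α+S, β+n).
Matching: Σxᵢ = 50 − 14 = 36 and n = 18 − 11 = 7.

n = 7 pages with total 36 typos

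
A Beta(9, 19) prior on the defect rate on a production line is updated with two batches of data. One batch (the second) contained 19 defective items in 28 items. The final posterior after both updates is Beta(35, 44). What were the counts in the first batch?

7 defective items and 16 good items

Because Beta–binomial updating is additive in the counts, the combined data contributed (α_post−α_prior, β_post−β_prior) successes and failures.
Total across both batches: 35−9=26 defective items, 44−19=25 good items.
Subtract the second batch: 26−19=7 defective items and 25−9=16 good items.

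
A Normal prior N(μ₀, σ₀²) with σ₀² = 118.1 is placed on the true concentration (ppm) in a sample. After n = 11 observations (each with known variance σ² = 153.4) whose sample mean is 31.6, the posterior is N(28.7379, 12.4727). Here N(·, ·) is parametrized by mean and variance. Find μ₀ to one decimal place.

μ₀ = 4.5

With known observation variance, the Normal–Normal posterior has precision τ_n = τ₀ + n/σ² and mean μ_n = (τ₀μ₀ + (n/σ²)x̄)/τ_n.
Here τ₀ = 1/118.1 = 0.008467 and τ_data = 11/153.4 = 0.071708, so τ_n = 0.080175.
Rearranging for μ₀: μ₀ = (μ_n·τ_n − τ_data·x̄)/τ₀ = (28.7379·0.080175 − 0.071708·31.6) / 0.008467 = 0.038088/0.008467 ≈ 4.5.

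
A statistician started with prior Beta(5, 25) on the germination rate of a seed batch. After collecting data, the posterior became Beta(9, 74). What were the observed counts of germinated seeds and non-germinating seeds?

4 germinated seeds and 49 non-germinating seeds

Beta is conjugate to the binomial likelihood: posterior = Beta(α+s, β+f).
Match parameters: s=9−5=4, f=74−25=49.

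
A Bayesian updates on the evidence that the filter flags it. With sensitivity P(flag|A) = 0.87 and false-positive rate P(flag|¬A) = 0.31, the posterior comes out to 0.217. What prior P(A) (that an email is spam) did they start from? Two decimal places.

P(A) = 0.09

Bayes' rule in odds form gives O(A|E) = O(A)·[P(E|A)/P(E|¬A)], hence O(A) = O(A|E)/LR.
Posterior odds = 0.217/(1−0.217) = 0.2771. LR = 0.87/0.31 = 2.8065.
Prior odds = 0.2771/2.8065 = 0.0987, so P(A) = 0.0987/(1+0.0987) ≈ 0.09.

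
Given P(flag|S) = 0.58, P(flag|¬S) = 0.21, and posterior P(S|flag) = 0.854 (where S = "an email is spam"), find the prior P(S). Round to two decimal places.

In odds form, posterior odds = prior odds × likelihood ratio, so prior odds = posterior odds ÷ LR.
Posterior odds = 0.854/(1−0.854) = 5.8493. LR = 0.58/0.21 = 2.7619.
Prior odds = 5.8493/2.7619 = 2.1179, so P(S) = 2.1179/(1+2.1179) ≈ 0.68.

P(S) = 0.68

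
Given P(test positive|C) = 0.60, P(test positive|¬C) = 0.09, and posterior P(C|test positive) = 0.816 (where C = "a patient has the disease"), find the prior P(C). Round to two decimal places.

P(C) = 0.40

Bayes' rule in odds form gives O(C|E) = O(C)·[P(E|C)/P(E|¬C)], hence O(C) = O(C|E)/LR.
Posterior odds = 0.816/(1−0.816) = 4.4348. LR = 0.60/0.09 = 6.6667.
Prior odds = 4.4348/6.6667 = 0.6652, so P(C) = 0.6652/(1+0.6652) ≈ 0.40.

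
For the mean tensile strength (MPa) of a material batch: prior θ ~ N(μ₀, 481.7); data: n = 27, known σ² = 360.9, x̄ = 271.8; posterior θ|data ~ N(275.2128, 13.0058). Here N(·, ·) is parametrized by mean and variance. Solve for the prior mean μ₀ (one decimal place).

μ₀ = 398.2

The posterior mean is a precision-weighted average: μ_n = (τ₀μ₀ + τ_data·x̄)/(τ₀+τ_data), with τ₀=1/σ₀² and τ_data=n/σ².
Here τ₀ = 1/481.7 = 0.002076 and τ_data = 27/360.9 = 0.074813, so τ_n = 0.076889.
Rearranging for μ₀: μ₀ = (μ_n·τ_n − τ_data·x̄)/τ₀ = (275.2128·0.076889 − 0.074813·271.8) / 0.002076 = 0.826664/0.002076 ≈ 398.2.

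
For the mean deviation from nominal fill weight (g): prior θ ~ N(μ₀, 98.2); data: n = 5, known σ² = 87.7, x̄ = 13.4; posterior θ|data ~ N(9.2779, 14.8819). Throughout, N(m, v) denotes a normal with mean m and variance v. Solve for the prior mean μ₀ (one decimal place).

μ₀ = -13.8

With known observation variance, the Normal–Normal posterior has precision τ_n = τ₀ + n/σ² and mean μ_n = (τ₀μ₀ + (n/σ²)x̄)/τ_n.
Here τ₀ = 1/98.2 = 0.010183 and τ_data = 5/87.7 = 0.057013, so τ_n = 0.067196.
Rearranging for μ₀: μ₀ = (μ_n·τ_n − τ_data·x̄)/τ₀ = (9.2779·0.067196 − 0.057013·13.4) / 0.010183 = -0.140536/0.010183 ≈ -13.8.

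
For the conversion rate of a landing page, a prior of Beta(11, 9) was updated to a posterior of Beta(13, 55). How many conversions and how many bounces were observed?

A Beta(α, β) prior with s successes and f failures in binomial data gives a Beta(α+s, β+f) posterior.
Match parameters: s=13−11=2, f=55−9=46.

2 conversions and 46 bounces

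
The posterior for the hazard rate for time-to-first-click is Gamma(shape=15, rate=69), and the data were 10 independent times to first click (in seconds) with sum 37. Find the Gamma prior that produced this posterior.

For an exponential likelihood with a Gamma(α, β) prior on the rate, n observations with total T give posterior Gamma(α+n, β+T).
So α = 15 − 10 = 5 and β = 69 − 37 = 32.

Gamma(shape=5, rate=32)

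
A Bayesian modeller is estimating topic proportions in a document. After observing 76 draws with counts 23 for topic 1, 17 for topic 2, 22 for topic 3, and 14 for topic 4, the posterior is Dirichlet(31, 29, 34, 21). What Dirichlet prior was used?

For a Dirichlet(α) prior with multinomial counts c, the posterior is Dirichlet(α + c) componentwise.
Subtract each count from the matching posterior parameter: 31−23=8, 29−17=12, 34−22=12, 21−14=7.

Dirichlet(8, 12, 12, 7)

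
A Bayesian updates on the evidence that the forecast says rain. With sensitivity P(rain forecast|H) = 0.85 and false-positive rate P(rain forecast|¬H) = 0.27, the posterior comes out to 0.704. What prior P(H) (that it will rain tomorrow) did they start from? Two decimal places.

P(H) = 0.43

Bayes' rule in odds form gives O(H|E) = O(H)·[P(E|H)/P(E|¬H)], hence O(H) = O(H|E)/LR.
Posterior odds = 0.704/(1−0.704) = 2.3784. LR = 0.85/0.27 = 3.1481.
Prior odds = 2.3784/3.1481 = 0.7555, so P(H) = 0.7555/(1+0.7555) ≈ 0.43.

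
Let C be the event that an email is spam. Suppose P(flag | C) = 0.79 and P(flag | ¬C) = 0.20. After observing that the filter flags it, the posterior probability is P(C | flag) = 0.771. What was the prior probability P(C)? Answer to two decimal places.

In odds form, posterior odds = prior odds × likelihood ratio, so prior odds = posterior odds ÷ LR.
Posterior odds = 0.771/(1−0.771) = 3.3668. LR = 0.79/0.20 = 3.9500.
Prior odds = 3.3668/3.9500 = 0.8524, so P(C) = 0.8524/(1+0.8524) ≈ 0.46.

P(C) = 0.46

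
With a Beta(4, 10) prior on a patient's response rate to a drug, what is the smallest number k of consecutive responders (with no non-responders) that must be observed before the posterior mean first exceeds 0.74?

k = 25

After k responders and 0 non-responders the posterior is Beta(4+k, 10), with mean (4+k)/(4+10+k).
Set (4+k)/(14+k) > 0.74 and solve: k > (0.74·14 − 4)/(1 − 0.74) = 24.462.
The smallest integer exceeding 24.462 is 25, and checking k=25: (29)/(39) = 0.7436 > 0.74.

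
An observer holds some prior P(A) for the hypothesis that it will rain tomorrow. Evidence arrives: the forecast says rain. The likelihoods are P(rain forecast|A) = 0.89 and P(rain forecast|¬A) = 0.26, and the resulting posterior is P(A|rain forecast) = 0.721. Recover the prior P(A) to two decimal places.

Bayes' rule in odds form gives O(A|E) = O(A)·[P(E|A)/P(E|¬A)], hence O(A) = O(A|E)/LR.
Posterior odds = 0.721/(1−0.721) = 2.5842. LR = 0.89/0.26 = 3.4231.
Prior odds = 2.5842/3.4231 = 0.7549, so P(A) = 0.7549/(1+0.7549) ≈ 0.43.

P(A) = 0.43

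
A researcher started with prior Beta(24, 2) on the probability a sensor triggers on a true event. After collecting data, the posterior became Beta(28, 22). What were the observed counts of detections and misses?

A Beta(α, β) prior with s successes and f failures in binomial data gives a Beta(α+s, β+f) posterior.
So s = 28 − 24 = 4 and f = 22 − 2 = 20.

4 detections and 20 misses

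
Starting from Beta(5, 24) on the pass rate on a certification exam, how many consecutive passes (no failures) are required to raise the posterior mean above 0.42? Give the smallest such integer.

k = 13

After k passes and 0 failures the posterior is Beta(5+k, 24), with mean (5+k)/(5+24+k).
Set (5+k)/(29+k) > 0.42 and solve: k > (0.42·29 − 5)/(1 − 0.42) = 12.379.
The smallest integer exceeding 12.379 is 13.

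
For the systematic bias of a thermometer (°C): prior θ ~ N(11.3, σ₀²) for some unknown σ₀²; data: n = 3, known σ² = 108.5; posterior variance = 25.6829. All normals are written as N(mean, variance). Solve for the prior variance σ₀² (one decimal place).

σ₀² = 88.6

For the Normal–Normal model with known σ², precisions add: τ_n = τ₀ + n/σ².
So 1/σ₀² = 1/25.6829 − 3/108.5 = 0.038936 − 0.027650 = 0.011286.
Hence σ₀² = 1/0.011286 ≈ 88.6.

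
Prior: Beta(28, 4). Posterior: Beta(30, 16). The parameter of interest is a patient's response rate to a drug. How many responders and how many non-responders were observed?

Beta is conjugate to the binomial likelihood: posterior = Beta(a+s, b+f).
So s = 30 − 28 = 2 and f = 16 − 4 = 12.

2 responders and 12 non-responders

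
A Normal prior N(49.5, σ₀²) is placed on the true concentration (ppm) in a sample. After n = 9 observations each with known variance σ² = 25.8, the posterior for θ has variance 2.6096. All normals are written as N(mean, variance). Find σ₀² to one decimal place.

σ₀² = 29.1

For the Normal–Normal model with known σ², precisions add: τ_n = τ₀ + n/σ².
So 1/σ₀² = 1/2.6096 − 9/25.8 = 0.383200 − 0.348837 = 0.034363.
Hence σ₀² = 1/0.034363 ≈ 29.1.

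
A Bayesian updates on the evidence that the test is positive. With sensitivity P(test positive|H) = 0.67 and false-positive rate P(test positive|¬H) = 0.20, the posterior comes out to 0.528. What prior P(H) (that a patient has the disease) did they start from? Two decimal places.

Bayes' rule in odds form gives O(H|E) = O(H)·[P(E|H)/P(E|¬H)], hence O(H) = O(H|E)/LR.
Posterior odds = 0.528/(1−0.528) = 1.1186. LR = 0.67/0.20 = 3.3500.
Prior odds = 1.1186/3.3500 = 0.3339, so P(H) = 0.3339/(1+0.3339) ≈ 0.25.

P(H) = 0.25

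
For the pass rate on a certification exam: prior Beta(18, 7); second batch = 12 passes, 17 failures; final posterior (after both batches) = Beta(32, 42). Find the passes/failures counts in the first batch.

2 passes and 18 failures

Because Beta–binomial updating is additive in the counts, the combined data contributed (α_post−α_prior, β_post−β_prior) successes and failures.
Total across both batches: 32−18=14 passes, 42−7=35 failures.
Subtract the second batch: 14−12=2 passes and 35−17=18 failures.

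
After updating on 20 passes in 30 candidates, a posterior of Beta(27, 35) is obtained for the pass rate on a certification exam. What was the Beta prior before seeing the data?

Beta is conjugate to the binomial likelihood: posterior = Beta(a+s, b+f).
Subtract the data counts: 27−20=7, 35−10=25.

Beta(7, 25)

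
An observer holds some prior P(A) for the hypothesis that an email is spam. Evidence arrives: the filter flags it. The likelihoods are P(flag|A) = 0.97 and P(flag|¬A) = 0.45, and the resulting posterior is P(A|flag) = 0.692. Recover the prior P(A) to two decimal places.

Bayes' rule in odds form gives O(A|E) = O(A)·[P(E|A)/P(E|¬A)], hence O(A) = O(A|E)/LR.
Posterior odds = 0.692/(1−0.692) = 2.2468. LR = 0.97/0.45 = 2.1556.
Prior odds = 2.2468/2.1556 = 1.0423, so P(A) = 1.0423/(1+1.0423) ≈ 0.51.

P(A) = 0.51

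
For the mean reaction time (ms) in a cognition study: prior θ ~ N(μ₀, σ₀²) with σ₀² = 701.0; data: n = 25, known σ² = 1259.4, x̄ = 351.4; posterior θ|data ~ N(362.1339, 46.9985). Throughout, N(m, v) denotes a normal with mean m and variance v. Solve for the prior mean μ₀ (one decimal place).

μ₀ = 511.5

The posterior mean is a precision-weighted average: μ_n = (τ₀μ₀ + τ_data·x̄)/(τ₀+τ_data), with τ₀=1/σ₀² and τ_data=n/σ².
Here τ₀ = 1/701.0 = 0.001427 and τ_data = 25/1259.4 = 0.019851, so τ_n = 0.021278.
Rearranging for μ₀: μ₀ = (μ_n·τ_n − τ_data·x̄)/τ₀ = (362.1339·0.021278 − 0.019851·351.4) / 0.001427 = 0.729844/0.001427 ≈ 511.5.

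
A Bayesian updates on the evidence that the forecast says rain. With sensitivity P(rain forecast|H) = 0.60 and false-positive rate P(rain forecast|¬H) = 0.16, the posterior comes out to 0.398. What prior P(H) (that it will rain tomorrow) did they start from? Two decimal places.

P(H) = 0.15

Bayes' rule in odds form gives O(H|E) = O(H)·[P(E|H)/P(E|¬H)], hence O(H) = O(H|E)/LR.
Posterior odds = 0.398/(1−0.398) = 0.6611. LR = 0.60/0.16 = 3.7500.
Prior odds = 0.6611/3.7500 = 0.1763, so P(H) = 0.1763/(1+0.1763) ≈ 0.15.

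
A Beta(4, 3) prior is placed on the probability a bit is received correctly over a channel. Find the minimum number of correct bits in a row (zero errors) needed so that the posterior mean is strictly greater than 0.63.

k = 2

After k correct bits and 0 errors the posterior is Beta(4+k, 3), with mean (4+k)/(4+3+k).
Set (4+k)/(7+k) > 0.63 and solve: k > (0.63·7 − 4)/(1 − 0.63) = 1.108.
The smallest integer exceeding 1.108 is 2, and checking k=2: (6)/(9) = 0.6667 > 0.63.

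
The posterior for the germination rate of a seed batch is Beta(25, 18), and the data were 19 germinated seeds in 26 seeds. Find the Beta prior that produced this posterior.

Under Beta–binomial conjugacy the posterior parameters are (α+s, β+f).
So α = 25 − 19 = 6 and β = 18 − 7 = 11.

Beta(6, 11)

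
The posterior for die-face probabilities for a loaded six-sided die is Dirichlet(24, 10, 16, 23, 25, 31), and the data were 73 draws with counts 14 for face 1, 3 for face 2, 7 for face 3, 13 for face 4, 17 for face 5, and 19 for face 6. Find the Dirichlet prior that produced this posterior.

Dirichlet(10, 7, 9, 10, 8, 12)

For a Dirichlet(α) prior with multinomial counts c, the posterior is Dirichlet(α + c) componentwise.
Subtract each count from the matching posterior parameter: 24−14=10, 10−3=7, 16−7=9, 23−13=10, 25−17=8, 31−19=12.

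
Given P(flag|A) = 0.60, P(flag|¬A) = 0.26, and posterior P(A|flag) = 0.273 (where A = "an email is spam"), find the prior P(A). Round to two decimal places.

In odds form, posterior odds = prior odds × likelihood ratio, so prior odds = posterior odds ÷ LR.
Posterior odds = 0.273/(1−0.273) = 0.3755. LR = 0.60/0.26 = 2.3077.
Prior odds = 0.3755/2.3077 = 0.1627, so P(A) = 0.1627/(1+0.1627) ≈ 0.14.

P(A) = 0.14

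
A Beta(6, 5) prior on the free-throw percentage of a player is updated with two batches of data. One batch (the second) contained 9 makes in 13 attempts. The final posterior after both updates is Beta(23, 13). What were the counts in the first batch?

8 makes and 4 misses

Sequential conjugate updates are equivalent to a single update on the pooled data, so total successes = posterior α − prior α and total failures = posterior β − prior β.
Total across both batches: 23−6=17 makes, 13−5=8 misses.
Subtract the second batch: 17−9=8 makes and 8−4=4 misses.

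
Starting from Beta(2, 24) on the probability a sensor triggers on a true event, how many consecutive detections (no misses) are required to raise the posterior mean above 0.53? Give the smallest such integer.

After k detections and 0 misses the posterior is Beta(2+k, 24), with mean (2+k)/(2+24+k).
Set (2+k)/(26+k) > 0.53 and solve: k > (0.53·26 − 2)/(1 − 0.53) = 25.064.
The smallest integer exceeding 25.064 is 26.

k = 26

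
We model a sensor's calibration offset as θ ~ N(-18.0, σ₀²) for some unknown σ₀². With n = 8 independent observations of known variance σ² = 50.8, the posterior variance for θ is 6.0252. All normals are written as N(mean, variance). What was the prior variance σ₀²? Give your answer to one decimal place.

σ₀² = 117.8

Posterior precision equals prior precision plus data precision: 1/σ_n² = 1/σ₀² + n/σ².
So 1/σ₀² = 1/6.0252 − 8/50.8 = 0.165970 − 0.157480 = 0.008490.
Hence σ₀² = 1/0.008490 ≈ 117.8.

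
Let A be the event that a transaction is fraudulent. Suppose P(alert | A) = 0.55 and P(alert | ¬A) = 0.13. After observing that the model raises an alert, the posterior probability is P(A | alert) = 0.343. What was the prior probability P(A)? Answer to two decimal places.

P(A) = 0.11

In odds form, posterior odds = prior odds × likelihood ratio, so prior odds = posterior odds ÷ LR.
Posterior odds = 0.343/(1−0.343) = 0.5221. LR = 0.55/0.13 = 4.2308.
Prior odds = 0.5221/4.2308 = 0.1234, so P(A) = 0.1234/(1+0.1234) ≈ 0.11.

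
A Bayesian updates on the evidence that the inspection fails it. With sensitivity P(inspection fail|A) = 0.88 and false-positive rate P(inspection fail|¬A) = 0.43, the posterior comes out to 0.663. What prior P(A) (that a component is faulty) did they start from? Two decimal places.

P(A) = 0.49

Bayes' rule in odds form gives O(A|E) = O(A)·[P(E|A)/P(E|¬A)], hence O(A) = O(A|E)/LR.
Posterior odds = 0.663/(1−0.663) = 1.9674. LR = 0.88/0.43 = 2.0465.
Prior odds = 1.9674/2.0465 = 0.9613, so P(A) = 0.9613/(1+0.9613) ≈ 0.49.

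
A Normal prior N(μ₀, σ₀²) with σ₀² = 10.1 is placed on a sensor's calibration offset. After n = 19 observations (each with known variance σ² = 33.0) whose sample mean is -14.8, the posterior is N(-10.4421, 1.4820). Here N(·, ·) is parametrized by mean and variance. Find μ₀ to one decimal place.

With known observation variance, the Normal–Normal posterior has precision τ_n = τ₀ + n/σ² and mean μ_n = (τ₀μ₀ + (n/σ²)x̄)/τ_n.
Here τ₀ = 1/10.1 = 0.099010 and τ_data = 19/33.0 = 0.575758, so τ_n = 0.674768.
Rearranging for μ₀: μ₀ = (μ_n·τ_n − τ_data·x̄)/τ₀ = (-10.4421·0.674768 − 0.575758·-14.8) / 0.099010 = 1.475223/0.099010 ≈ 14.9.

μ₀ = 14.9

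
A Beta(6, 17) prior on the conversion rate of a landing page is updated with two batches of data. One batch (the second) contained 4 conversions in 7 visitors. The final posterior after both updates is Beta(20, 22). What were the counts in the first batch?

Because Beta–binomial updating is additive in the counts, the combined data contributed (α_post−α_prior, β_post−β_prior) successes and failures.
Total across both batches: 20−6=14 conversions, 22−17=5 bounces.
Subtract the second batch: 14−4=10 conversions and 5−3=2 bounces.

10 conversions and 2 bounces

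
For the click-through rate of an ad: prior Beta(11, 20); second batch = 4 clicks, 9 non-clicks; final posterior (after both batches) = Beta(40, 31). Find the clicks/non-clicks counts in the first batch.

25 clicks and 2 non-clicks

Because Beta–binomial updating is additive in the counts, the combined data contributed (α_post−α_prior, β_post−β_prior) successes and failures.
Total across both batches: 40−11=29 clicks, 31−20=11 non-clicks.
Subtract the second batch: 29−4=25 clicks and 11−9=2 non-clicks.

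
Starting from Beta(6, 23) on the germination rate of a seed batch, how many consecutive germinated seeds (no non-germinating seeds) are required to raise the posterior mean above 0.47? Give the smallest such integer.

k = 15

After k germinated seeds and 0 non-germinating seeds the posterior is Beta(6+k, 23), with mean (6+k)/(6+23+k).
Set (6+k)/(29+k) > 0.47 and solve: k > (0.47·29 − 6)/(1 − 0.47) = 14.396.
The smallest integer exceeding 14.396 is 15, and checking k=15: (21)/(44) = 0.4773 > 0.47.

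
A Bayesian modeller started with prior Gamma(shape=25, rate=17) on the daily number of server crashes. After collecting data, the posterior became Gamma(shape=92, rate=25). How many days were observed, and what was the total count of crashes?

n = 8 days with total 67 crashes

Gamma–Poisson conjugacy: posterior shape = α + Σxᵢ, posterior rate = β + n.
Matching: Σxᵢ = 92 − 25 = 67 and n = 25 − 17 = 8.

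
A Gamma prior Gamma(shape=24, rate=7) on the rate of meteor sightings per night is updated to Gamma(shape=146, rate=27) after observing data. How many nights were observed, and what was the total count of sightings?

A Gamma(α, β) prior (rate parametrization) on a Poisson rate with n observations summing to S gives posterior Gamma(α+S, β+n).
Matching: Σxᵢ = 146 − 24 = 122 and n = 27 − 7 = 20.

n = 20 nights with total 122 sightings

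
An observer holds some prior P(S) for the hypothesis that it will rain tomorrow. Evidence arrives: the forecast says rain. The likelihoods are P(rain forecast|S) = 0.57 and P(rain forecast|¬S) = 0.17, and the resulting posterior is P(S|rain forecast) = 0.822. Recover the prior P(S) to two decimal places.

Bayes' rule in odds form gives O(S|E) = O(S)·[P(E|S)/P(E|¬S)], hence O(S) = O(S|E)/LR.
Posterior odds = 0.822/(1−0.822) = 4.6180. LR = 0.57/0.17 = 3.3529.
Prior odds = 4.6180/3.3529 = 1.3773, so P(S) = 1.3773/(1+1.3773) ≈ 0.58.

P(S) = 0.58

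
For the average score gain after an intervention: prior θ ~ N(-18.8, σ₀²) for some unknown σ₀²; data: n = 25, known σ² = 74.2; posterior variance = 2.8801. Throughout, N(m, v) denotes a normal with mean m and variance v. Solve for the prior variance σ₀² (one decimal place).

Posterior precision equals prior precision plus data precision: 1/σ_n² = 1/σ₀² + n/σ².
So 1/σ₀² = 1/2.8801 − 25/74.2 = 0.347210 − 0.336927 = 0.010283.
Hence σ₀² = 1/0.010283 ≈ 97.2.

σ₀² = 97.2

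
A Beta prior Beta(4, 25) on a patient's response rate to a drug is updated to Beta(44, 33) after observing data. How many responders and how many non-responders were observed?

Under Beta–binomial conjugacy the posterior parameters are (α+s, β+f).
So s = 44 − 4 = 40 and f = 33 − 25 = 8.

40 responders and 8 non-responders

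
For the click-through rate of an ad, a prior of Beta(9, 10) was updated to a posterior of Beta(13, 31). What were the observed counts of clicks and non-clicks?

4 clicks and 21 non-clicks

Beta is conjugate to the binomial likelihood: posterior = Beta(a+s, b+f).
Match parameters: s=13−9=4, f=31−10=21.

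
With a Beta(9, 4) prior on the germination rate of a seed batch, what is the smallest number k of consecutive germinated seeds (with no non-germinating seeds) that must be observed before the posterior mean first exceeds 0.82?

After k germinated seeds and 0 non-germinating seeds the posterior is Beta(9+k, 4), with mean (9+k)/(9+4+k).
Set (9+k)/(13+k) > 0.82 and solve: k > (0.82·13 − 9)/(1 − 0.82) = 9.222.
The smallest integer exceeding 9.222 is 10.

k = 10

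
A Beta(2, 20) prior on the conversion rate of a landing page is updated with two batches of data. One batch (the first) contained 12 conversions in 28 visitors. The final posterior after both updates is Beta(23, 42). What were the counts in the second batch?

Sequential conjugate updates are equivalent to a single update on the pooled data, so total successes = posterior α − prior α and total failures = posterior β − prior β.
Total across both batches: 23−2=21 conversions, 42−20=22 bounces.
Subtract the first batch: 21−12=9 conversions and 22−16=6 bounces.

9 conversions and 6 bounces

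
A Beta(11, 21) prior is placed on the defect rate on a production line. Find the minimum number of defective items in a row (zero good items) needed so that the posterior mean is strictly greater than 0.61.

k = 22

After k defective items and 0 good items the posterior is Beta(11+k, 21), with mean (11+k)/(11+21+k).
Set (11+k)/(32+k) > 0.61 and solve: k > (0.61·32 − 11)/(1 − 0.61) = 21.846.
The smallest integer exceeding 21.846 is 22.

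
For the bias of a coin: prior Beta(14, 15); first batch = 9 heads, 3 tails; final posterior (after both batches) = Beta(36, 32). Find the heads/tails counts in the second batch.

Because Beta–binomial updating is additive in the counts, the combined data contributed (α_post−α_prior, β_post−β_prior) successes and failures.
Total across both batches: 36−14=22 heads, 32−15=17 tails.
Subtract the first batch: 22−9=13 heads and 17−3=14 tails.

13 heads and 14 tails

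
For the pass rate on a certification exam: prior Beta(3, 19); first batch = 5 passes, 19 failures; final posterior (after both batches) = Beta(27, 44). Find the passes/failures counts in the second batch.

19 passes and 6 failures

Sequential conjugate updates are equivalent to a single update on the pooled data, so total successes = posterior α − prior α and total failures = posterior β − prior β.
Total across both batches: 27−3=24 passes, 44−19=25 failures.
Subtract the first batch: 24−5=19 passes and 25−19=6 failures.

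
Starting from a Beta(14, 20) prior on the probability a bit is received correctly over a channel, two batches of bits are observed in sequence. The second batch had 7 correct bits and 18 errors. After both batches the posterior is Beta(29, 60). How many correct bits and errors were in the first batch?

8 correct bits and 22 errors

Because Beta–binomial updating is additive in the counts, the combined data contributed (α_post−α_prior, β_post−β_prior) successes and failures.
Total across both batches: 29−14=15 correct bits, 60−20=40 errors.
Subtract the second batch: 15−7=8 correct bits and 40−18=22 errors.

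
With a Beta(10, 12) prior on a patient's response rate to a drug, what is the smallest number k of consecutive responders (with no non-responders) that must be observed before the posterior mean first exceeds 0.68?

After k responders and 0 non-responders the posterior is Beta(10+k, 12), with mean (10+k)/(10+12+k).
Set (10+k)/(22+k) > 0.68 and solve: k > (0.68·22 − 10)/(1 − 0.68) = 15.500.
The smallest integer exceeding 15.500 is 16, and checking k=16: (26)/(38) = 0.6842 > 0.68.

k = 16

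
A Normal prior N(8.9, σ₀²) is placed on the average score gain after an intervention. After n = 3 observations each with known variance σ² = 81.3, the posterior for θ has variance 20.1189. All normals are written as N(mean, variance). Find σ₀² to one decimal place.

Posterior precision equals prior precision plus data precision: 1/σ_n² = 1/σ₀² + n/σ².
So 1/σ₀² = 1/20.1189 − 3/81.3 = 0.049705 − 0.036900 = 0.012805.
Hence σ₀² = 1/0.012805 ≈ 78.1.

σ₀² = 78.1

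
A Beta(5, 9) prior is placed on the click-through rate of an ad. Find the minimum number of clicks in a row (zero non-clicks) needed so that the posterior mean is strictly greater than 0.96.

After k clicks and 0 non-clicks the posterior is Beta(5+k, 9), with mean (5+k)/(5+9+k).
Set (5+k)/(14+k) > 0.96 and solve: k > (0.96·14 − 5)/(1 − 0.96) = 211.000.
The smallest integer exceeding 211.000 is 212.

k = 212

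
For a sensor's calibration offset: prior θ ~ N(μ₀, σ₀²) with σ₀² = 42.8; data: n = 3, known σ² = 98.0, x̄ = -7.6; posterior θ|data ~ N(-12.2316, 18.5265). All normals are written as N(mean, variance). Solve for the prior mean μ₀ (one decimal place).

The posterior mean is a precision-weighted average: μ_n = (τ₀μ₀ + τ_data·x̄)/(τ₀+τ_data), with τ₀=1/σ₀² and τ_data=n/σ².
Here τ₀ = 1/42.8 = 0.023364 and τ_data = 3/98.0 = 0.030612, so τ_n = 0.053976.
Rearranging for μ₀: μ₀ = (μ_n·τ_n − τ_data·x̄)/τ₀ = (-12.2316·0.053976 − 0.030612·-7.6) / 0.023364 = -0.427562/0.023364 ≈ -18.3.

μ₀ = -18.3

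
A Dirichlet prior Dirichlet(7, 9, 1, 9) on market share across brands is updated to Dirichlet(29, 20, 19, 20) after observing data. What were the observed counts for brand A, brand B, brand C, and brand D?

For a Dirichlet(α) prior with multinomial counts c, the posterior is Dirichlet(α + c) componentwise.
Counts are posterior − prior componentwise: 29−7=22, 20−9=11, 19−1=18, 20−9=11.

counts (22, 11, 18, 11)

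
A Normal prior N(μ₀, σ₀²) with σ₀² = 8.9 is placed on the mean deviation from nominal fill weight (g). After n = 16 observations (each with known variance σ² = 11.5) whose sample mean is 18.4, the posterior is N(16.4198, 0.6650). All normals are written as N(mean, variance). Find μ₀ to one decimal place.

With known observation variance, the Normal–Normal posterior has precision τ_n = τ₀ + n/σ² and mean μ_n = (τ₀μ₀ + (n/σ²)x̄)/τ_n.
Here τ₀ = 1/8.9 = 0.112360 and τ_data = 16/11.5 = 1.391304, so τ_n = 1.503664.
Rearranging for μ₀: μ₀ = (μ_n·τ_n − τ_data·x̄)/τ₀ = (16.4198·1.503664 − 1.391304·18.4) / 0.112360 = -0.910131/0.112360 ≈ -8.1.

μ₀ = -8.1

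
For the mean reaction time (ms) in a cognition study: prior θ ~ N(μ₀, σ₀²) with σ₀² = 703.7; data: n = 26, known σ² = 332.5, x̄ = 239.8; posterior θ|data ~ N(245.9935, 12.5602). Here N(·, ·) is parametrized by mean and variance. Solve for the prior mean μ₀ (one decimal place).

μ₀ = 586.8

The posterior mean is a precision-weighted average: μ_n = (τ₀μ₀ + τ_data·x̄)/(τ₀+τ_data), with τ₀=1/σ₀² and τ_data=n/σ².
Here τ₀ = 1/703.7 = 0.001421 and τ_data = 26/332.5 = 0.078195, so τ_n = 0.079616.
Rearranging for μ₀: μ₀ = (μ_n·τ_n − τ_data·x̄)/τ₀ = (245.9935·0.079616 − 0.078195·239.8) / 0.001421 = 0.833857/0.001421 ≈ 586.8.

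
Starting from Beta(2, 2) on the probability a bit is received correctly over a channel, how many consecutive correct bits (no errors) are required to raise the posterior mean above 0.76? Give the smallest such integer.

After k correct bits and 0 errors the posterior is Beta(2+k, 2), with mean (2+k)/(2+2+k).
Set (2+k)/(4+k) > 0.76 and solve: k > (0.76·4 − 2)/(1 − 0.76) = 4.333.
The smallest integer exceeding 4.333 is 5.

k = 5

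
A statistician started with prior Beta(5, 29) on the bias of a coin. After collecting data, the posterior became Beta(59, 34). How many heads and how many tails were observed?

Beta is conjugate to the binomial likelihood: posterior = Beta(α+s, β+f).
So s = 59 − 5 = 54 and f = 34 − 29 = 5.

54 heads and 5 tails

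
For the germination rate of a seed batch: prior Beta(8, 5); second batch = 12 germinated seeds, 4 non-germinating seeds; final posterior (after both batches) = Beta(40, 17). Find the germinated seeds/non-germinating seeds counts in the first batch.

Because Beta–binomial updating is additive in the counts, the combined data contributed (α_post−α_prior, β_post−β_prior) successes and failures.
Total across both batches: 40−8=32 germinated seeds, 17−5=12 non-germinating seeds.
Subtract the second batch: 32−12=20 germinated seeds and 12−4=8 non-germinating seeds.

20 germinated seeds and 8 non-germinating seeds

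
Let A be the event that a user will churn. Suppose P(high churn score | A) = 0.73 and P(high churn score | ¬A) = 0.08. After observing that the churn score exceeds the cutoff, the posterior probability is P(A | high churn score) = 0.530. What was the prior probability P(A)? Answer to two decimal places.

P(A) = 0.11

In odds form, posterior odds = prior odds × likelihood ratio, so prior odds = posterior odds ÷ LR.
Posterior odds = 0.530/(1−0.530) = 1.1277. LR = 0.73/0.08 = 9.1250.
Prior odds = 1.1277/9.1250 = 0.1236, so P(A) = 0.1236/(1+0.1236) ≈ 0.11.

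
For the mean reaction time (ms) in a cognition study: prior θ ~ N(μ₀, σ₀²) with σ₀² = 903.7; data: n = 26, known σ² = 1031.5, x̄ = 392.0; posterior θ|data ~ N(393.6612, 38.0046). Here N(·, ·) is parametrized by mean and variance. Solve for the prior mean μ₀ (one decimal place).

The posterior mean is a precision-weighted average: μ_n = (τ₀μ₀ + τ_data·x̄)/(τ₀+τ_data), with τ₀=1/σ₀² and τ_data=n/σ².
Here τ₀ = 1/903.7 = 0.001107 and τ_data = 26/1031.5 = 0.025206, so τ_n = 0.026313.
Rearranging for μ₀: μ₀ = (μ_n·τ_n − τ_data·x̄)/τ₀ = (393.6612·0.026313 − 0.025206·392.0) / 0.001107 = 0.477655/0.001107 ≈ 431.5.

μ₀ = 431.5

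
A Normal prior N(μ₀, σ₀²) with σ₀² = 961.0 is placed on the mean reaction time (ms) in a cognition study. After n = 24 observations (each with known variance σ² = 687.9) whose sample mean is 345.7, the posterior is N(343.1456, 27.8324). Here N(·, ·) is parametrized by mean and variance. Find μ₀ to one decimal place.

With known observation variance, the Normal–Normal posterior has precision τ_n = τ₀ + n/σ² and mean μ_n = (τ₀μ₀ + (n/σ²)x̄)/τ_n.
Here τ₀ = 1/961.0 = 0.001041 and τ_data = 24/687.9 = 0.034889, so τ_n = 0.035930.
Rearranging for μ₀: μ₀ = (μ_n·τ_n − τ_data·x̄)/τ₀ = (343.1456·0.035930 − 0.034889·345.7) / 0.001041 = 0.268094/0.001041 ≈ 257.5.

μ₀ = 257.5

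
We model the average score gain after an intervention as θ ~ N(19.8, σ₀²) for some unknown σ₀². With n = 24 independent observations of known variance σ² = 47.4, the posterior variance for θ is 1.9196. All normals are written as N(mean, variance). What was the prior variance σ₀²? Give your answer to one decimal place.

σ₀² = 68.4

Posterior precision equals prior precision plus data precision: 1/σ_n² = 1/σ₀² + n/σ².
So 1/σ₀² = 1/1.9196 − 24/47.4 = 0.520942 − 0.506329 = 0.014613.
Hence σ₀² = 1/0.014613 ≈ 68.4.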